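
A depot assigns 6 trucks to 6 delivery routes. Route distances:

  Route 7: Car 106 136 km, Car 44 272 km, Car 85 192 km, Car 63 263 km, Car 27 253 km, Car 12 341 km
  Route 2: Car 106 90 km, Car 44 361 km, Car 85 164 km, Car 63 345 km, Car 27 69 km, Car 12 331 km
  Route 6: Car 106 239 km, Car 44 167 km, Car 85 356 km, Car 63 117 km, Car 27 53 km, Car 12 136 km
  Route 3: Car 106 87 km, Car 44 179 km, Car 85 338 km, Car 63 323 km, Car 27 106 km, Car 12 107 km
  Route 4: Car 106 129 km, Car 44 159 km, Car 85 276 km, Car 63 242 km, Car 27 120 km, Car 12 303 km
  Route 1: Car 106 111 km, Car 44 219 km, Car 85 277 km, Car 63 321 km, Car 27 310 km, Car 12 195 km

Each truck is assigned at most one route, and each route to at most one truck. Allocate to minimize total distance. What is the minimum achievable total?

Min total: 755 km

Optimal: Car 106→Route 1 (111 km), Car 44→Route 4 (159 km), Car 85→Route 7 (192 km), Car 63→Route 6 (117 km), Car 27→Route 2 (69 km), Car 12→Route 3 (107 km) — total 111+159+192+117+69+107 = 755 km.
Row-greedy (each truck in turn takes its cheapest remaining route) gives 975 km, worse by 220.
Next-best assignment: Car 106→Route 3, Car 44→Route 4, Car 85→Route 7, Car 63→Route 6, Car 27→Route 2, Car 12→Route 1 = 819 km.
Swapping Car 63↔Car 12 (Car 63→Route 3 323 km, Car 12→Route 6 136 km) adds 235.
Every other assignment is strictly worse.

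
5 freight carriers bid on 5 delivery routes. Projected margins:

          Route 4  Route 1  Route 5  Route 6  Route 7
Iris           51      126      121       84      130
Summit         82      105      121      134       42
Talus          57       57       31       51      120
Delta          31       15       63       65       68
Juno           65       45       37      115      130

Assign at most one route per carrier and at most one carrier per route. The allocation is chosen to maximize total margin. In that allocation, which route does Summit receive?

Summit receives Route 5.

Optimal: Iris→Route 1 ($126k), Summit→Route 5 ($121k), Talus→Route 7 ($120k), Delta→Route 4 ($31k), Juno→Route 6 ($115k) — total 126+121+120+31+115 = $513k.
Row-greedy (each carrier in turn takes its best remaining route) gives $429k, worse by 84.
Next-best assignment: Iris→Route 1, Summit→Route 6, Talus→Route 4, Delta→Route 5, Juno→Route 7 = $510k.
Swapping Summit↔Talus (Summit→Route 7 $42k, Talus→Route 5 $31k) loses 168.
Summit's own top route is Route 6 ($134k), but forcing Summit→Route 6 and reassigning the rest optimally gives only $510k — worse by 3.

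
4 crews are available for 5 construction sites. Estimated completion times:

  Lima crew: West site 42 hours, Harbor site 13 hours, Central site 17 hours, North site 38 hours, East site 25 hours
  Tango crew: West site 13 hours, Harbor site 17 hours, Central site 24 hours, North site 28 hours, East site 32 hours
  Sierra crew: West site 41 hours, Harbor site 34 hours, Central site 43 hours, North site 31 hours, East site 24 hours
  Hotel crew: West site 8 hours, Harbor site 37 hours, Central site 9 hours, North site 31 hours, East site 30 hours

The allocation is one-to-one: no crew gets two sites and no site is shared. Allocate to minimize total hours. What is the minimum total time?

Min total: 59 hours

Optimal: Lima crew→Harbor site (13 hours), Tango crew→West site (13 hours), Sierra crew→East site (24 hours), Hotel crew→Central site (9 hours) — total 13+13+24+9 = 59 hours.
Next-best assignment: Lima crew→Harbor site, Tango crew→West site, Sierra crew→North site, Hotel crew→Central site = 66 hours.
Swapping Lima crew↔Tango crew (Lima crew→West site 42 hours, Tango crew→Harbor site 17 hours) adds 33.
Checked against all permutations: 59 hours is optimal.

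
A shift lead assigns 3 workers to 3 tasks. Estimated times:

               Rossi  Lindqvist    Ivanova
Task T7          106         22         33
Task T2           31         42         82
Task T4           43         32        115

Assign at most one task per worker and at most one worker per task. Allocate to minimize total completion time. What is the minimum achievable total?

Min total: 96 min

Optimal: Rossi→Task T2 (31 min), Lindqvist→Task T4 (32 min), Ivanova→Task T7 (33 min) — total 31+32+33 = 96 min.
Min-entry greedy (repeatedly take the single cheapest remaining cell) gives 168 min, worse by 72.
Next-best assignment: Rossi→Task T4, Lindqvist→Task T2, Ivanova→Task T7 = 118 min.
Swapping Ivanova↔Lindqvist (Ivanova→Task T4 115 min, Lindqvist→Task T7 22 min) adds 72.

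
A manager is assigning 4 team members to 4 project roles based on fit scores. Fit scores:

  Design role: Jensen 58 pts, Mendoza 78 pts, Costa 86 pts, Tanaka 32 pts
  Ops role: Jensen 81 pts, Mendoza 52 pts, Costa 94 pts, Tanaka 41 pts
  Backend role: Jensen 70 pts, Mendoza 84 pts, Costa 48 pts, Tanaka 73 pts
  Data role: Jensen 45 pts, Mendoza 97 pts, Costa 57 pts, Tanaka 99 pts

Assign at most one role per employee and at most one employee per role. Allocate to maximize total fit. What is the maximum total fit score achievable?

Max total: 350 pts

Optimal: Jensen→Ops role (81 pts), Mendoza→Backend role (84 pts), Costa→Design role (86 pts), Tanaka→Data role (99 pts) — total 81+84+86+99 = 350 pts.
Max-entry greedy (repeatedly take the single best remaining cell) gives 335 pts, worse by 15.
Next-best assignment: Jensen→Backend role, Mendoza→Design role, Costa→Ops role, Tanaka→Data role = 341 pts.
Every other assignment is strictly worse.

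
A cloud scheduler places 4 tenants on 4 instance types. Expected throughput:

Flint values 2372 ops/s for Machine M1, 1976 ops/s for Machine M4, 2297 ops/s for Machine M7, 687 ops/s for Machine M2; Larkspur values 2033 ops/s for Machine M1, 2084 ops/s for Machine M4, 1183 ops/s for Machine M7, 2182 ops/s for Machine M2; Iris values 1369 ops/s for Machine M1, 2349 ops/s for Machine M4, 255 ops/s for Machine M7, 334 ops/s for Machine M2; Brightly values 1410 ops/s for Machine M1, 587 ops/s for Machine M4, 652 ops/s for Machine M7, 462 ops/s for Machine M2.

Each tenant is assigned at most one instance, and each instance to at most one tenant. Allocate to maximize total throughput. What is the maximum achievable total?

This is the linear assignment problem.
Optimal: Flint→Machine M7 (2297 ops/s), Larkspur→Machine M2 (2182 ops/s), Iris→Machine M4 (2349 ops/s), Brightly→Machine M1 (1410 ops/s) — total 2297+2182+2349+1410 = 8238 ops/s.
Max-entry greedy (repeatedly take the single best remaining cell) gives 7555 ops/s, worse by 683.
Next-best assignment: Flint→Machine M1, Larkspur→Machine M2, Iris→Machine M4, Brightly→Machine M7 = 7555 ops/s.
Every other assignment is strictly worse.

Maximum total: 8238 ops/s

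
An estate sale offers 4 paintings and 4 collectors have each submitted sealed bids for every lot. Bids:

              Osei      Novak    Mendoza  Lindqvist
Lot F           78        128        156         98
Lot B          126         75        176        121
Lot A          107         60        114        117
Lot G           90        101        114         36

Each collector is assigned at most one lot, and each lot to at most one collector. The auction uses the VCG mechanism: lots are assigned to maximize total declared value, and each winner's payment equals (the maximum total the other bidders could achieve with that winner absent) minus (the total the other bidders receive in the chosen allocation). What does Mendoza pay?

Efficient allocation: Osei→Lot G ($90), Novak→Lot F ($128), Mendoza→Lot B ($176), Lindqvist→Lot A ($117); total welfare W = $511.
Mendoza receives Lot B at value $176, so the others get W − 176 = $335.
Without Mendoza: best allocation of the remaining 3 bidders over all 4 lots is Osei→Lot B ($126), Novak→Lot F ($128), Lindqvist→Lot A ($117), total $371.
VCG payment = (others' best without Mendoza) − (others' welfare with Mendoza) = 371 − 335 = $36.

Mendoza pays $36.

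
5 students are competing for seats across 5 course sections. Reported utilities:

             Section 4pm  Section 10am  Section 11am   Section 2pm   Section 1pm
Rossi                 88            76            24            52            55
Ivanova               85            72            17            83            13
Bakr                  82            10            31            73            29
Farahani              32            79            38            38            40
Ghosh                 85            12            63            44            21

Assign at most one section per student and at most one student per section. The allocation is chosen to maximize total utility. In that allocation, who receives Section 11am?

This is the linear assignment problem.
Optimal: Rossi→Section 1pm (55 points), Ivanova→Section 2pm (83 points), Bakr→Section 4pm (82 points), Farahani→Section 10am (79 points), Ghosh→Section 11am (63 points) — total 55+83+82+79+63 = 362 points.
Column-greedy (each section in turn goes to its best remaining student) gives 342 points, worse by 20.
Ghosh's own top section is Section 4pm (85 points), but forcing Ghosh→Section 4pm and reassigning the rest optimally gives only 333 points — worse by 29.

Ghosh receives Section 11am.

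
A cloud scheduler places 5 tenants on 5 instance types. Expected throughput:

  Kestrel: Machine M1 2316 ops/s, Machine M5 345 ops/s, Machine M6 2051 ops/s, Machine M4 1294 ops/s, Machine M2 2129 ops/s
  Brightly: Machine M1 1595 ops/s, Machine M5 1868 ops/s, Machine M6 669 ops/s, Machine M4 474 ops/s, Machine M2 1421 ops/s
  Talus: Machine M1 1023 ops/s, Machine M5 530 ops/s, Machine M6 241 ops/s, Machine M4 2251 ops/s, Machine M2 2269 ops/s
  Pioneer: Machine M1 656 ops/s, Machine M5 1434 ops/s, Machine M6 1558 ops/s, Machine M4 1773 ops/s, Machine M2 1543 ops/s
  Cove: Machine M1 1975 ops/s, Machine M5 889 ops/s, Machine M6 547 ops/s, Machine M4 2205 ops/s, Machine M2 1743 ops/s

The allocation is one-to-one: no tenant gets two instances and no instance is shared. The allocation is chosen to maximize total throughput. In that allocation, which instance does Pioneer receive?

Pioneer receives Machine M6.

This is a one-to-one assignment (maximum-weight bipartite matching).
Optimal: Kestrel→Machine M1 (2316 ops/s), Brightly→Machine M5 (1868 ops/s), Talus→Machine M2 (2269 ops/s), Pioneer→Machine M6 (1558 ops/s), Cove→Machine M4 (2205 ops/s) — total 2316+1868+2269+1558+2205 = 10216 ops/s.
Column-greedy (each instance in turn goes to its best remaining tenant) gives 9736 ops/s, worse by 480.
Next-best assignment: Kestrel→Machine M6, Brightly→Machine M5, Talus→Machine M2, Pioneer→Machine M4, Cove→Machine M1 = 9936 ops/s.
Pioneer's own top instance is Machine M4 (1773 ops/s), but forcing Pioneer→Machine M4 and reassigning the rest optimally gives only 9936 ops/s — worse by 280.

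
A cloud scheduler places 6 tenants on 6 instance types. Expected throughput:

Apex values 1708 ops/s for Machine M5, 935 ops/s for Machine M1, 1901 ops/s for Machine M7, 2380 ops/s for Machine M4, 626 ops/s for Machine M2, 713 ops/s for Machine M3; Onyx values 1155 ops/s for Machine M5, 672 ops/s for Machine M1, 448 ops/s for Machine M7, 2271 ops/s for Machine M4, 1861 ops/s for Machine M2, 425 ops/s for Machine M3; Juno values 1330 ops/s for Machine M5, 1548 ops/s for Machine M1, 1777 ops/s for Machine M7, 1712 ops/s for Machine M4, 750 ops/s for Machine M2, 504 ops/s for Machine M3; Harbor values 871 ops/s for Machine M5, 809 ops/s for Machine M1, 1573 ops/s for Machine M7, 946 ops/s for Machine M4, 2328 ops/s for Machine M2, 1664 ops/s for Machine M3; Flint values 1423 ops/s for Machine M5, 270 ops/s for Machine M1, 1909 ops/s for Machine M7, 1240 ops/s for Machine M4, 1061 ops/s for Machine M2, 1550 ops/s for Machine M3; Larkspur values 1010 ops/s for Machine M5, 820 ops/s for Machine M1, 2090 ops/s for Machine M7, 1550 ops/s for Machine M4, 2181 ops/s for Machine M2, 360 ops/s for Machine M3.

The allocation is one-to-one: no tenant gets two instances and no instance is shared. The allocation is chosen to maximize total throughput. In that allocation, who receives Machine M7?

Larkspur receives Machine M7.

Optimal: Apex→Machine M5 (1708 ops/s), Onyx→Machine M4 (2271 ops/s), Juno→Machine M1 (1548 ops/s), Harbor→Machine M2 (2328 ops/s), Flint→Machine M3 (1550 ops/s), Larkspur→Machine M7 (2090 ops/s) — total 1708+2271+1548+2328+1550+2090 = 11495 ops/s.
Row-greedy (each tenant in turn takes its best remaining instance) gives 9925 ops/s, worse by 1570.
Swapping Larkspur↔Apex (Larkspur→Machine M5 1010 ops/s, Apex→Machine M7 1901 ops/s) loses 887.
Larkspur's own top instance is Machine M2 (2181 ops/s), but forcing Larkspur→Machine M2 and reassigning the rest optimally gives only 11281 ops/s — worse by 214.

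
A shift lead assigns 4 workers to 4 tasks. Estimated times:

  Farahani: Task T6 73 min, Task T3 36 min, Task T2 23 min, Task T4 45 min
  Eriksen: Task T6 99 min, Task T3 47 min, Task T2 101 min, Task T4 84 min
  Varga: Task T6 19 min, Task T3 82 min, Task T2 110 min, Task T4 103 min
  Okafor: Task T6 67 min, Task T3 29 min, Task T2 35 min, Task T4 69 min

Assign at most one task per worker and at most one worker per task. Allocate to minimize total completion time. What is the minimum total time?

Minimum total: 146 min

Optimal: Farahani→Task T4 (45 min), Eriksen→Task T3 (47 min), Varga→Task T6 (19 min), Okafor→Task T2 (35 min) — total 45+47+19+35 = 146 min.
Min-entry greedy (repeatedly take the single cheapest remaining cell) gives 155 min, worse by 9.
Next-best assignment: Farahani→Task T2, Eriksen→Task T4, Varga→Task T6, Okafor→Task T3 = 155 min.
No other one-to-one assignment undercuts 146 min.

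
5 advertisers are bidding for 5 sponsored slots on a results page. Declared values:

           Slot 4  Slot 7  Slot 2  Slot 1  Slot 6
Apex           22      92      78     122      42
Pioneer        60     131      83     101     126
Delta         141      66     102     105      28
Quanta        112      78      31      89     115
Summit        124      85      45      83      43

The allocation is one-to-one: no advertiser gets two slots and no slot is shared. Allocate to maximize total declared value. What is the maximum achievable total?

Optimal: Apex→Slot 1 ($122), Pioneer→Slot 7 ($131), Delta→Slot 2 ($102), Quanta→Slot 6 ($115), Summit→Slot 4 ($124) — total 122+131+102+115+124 = $594.
Column-greedy (each slot in turn goes to its best remaining advertiser) gives $482, worse by 112.

Max total: $594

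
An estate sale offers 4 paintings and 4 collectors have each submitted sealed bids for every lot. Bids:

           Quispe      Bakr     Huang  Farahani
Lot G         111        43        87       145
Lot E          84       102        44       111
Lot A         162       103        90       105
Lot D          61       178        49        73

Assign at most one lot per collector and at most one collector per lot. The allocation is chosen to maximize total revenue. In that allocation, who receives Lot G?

This is the linear assignment problem.
Optimal: Quispe→Lot A ($162), Bakr→Lot D ($178), Huang→Lot G ($87), Farahani→Lot E ($111) — total 162+178+87+111 = $538.
Column-greedy (each lot in turn goes to its best remaining collector) gives $458, worse by 80.
Next-best assignment: Quispe→Lot A, Bakr→Lot D, Huang→Lot E, Farahani→Lot G = $529.
Checked against all permutations: $538 is optimal.
Huang's own top lot is Lot A ($90), but forcing Huang→Lot A and reassigning the rest optimally gives only $497 — worse by 41.

Huang receives Lot G.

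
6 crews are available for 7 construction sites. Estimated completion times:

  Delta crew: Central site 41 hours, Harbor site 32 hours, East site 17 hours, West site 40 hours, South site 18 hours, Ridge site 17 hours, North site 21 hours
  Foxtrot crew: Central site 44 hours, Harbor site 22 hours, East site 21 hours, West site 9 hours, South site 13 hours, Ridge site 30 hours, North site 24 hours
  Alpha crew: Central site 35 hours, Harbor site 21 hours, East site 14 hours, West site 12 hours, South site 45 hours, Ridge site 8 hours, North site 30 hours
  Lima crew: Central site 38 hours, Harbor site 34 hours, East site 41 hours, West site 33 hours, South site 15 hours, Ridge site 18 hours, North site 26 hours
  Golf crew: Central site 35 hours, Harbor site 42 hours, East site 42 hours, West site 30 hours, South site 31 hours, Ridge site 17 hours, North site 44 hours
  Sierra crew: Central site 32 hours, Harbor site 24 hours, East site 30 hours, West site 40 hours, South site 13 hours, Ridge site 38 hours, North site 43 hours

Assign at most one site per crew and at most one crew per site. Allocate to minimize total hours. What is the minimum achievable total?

Optimal: Delta crew→North site (21 hours), Foxtrot crew→West site (9 hours), Alpha crew→East site (14 hours), Lima crew→South site (15 hours), Golf crew→Ridge site (17 hours), Sierra crew→Harbor site (24 hours) — total 21+9+14+15+17+24 = 100 hours.
Row-greedy (each crew in turn takes its cheapest remaining site) gives 108 hours, worse by 8.
Next-best assignment: Delta crew→East site, Foxtrot crew→West site, Alpha crew→Harbor site, Lima crew→North site, Golf crew→Ridge site, Sierra crew→South site = 103 hours.

Minimum total: 100 hours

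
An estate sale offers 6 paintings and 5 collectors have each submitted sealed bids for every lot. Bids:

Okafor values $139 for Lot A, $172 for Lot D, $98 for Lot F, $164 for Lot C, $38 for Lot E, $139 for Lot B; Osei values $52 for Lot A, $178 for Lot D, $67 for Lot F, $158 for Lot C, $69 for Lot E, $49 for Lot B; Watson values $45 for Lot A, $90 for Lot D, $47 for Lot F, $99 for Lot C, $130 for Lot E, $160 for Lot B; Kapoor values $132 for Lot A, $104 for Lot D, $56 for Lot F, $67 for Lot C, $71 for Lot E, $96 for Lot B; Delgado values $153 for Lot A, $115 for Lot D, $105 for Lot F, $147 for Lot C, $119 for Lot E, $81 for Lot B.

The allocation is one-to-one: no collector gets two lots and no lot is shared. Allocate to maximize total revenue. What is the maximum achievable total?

Maximum total: $753

Optimal: Okafor→Lot C ($164), Osei→Lot D ($178), Watson→Lot B ($160), Kapoor→Lot A ($132), Delgado→Lot E ($119) — total 164+178+160+132+119 = $753.
Column-greedy (each lot in turn goes to its best remaining collector) gives $599, worse by 154.
Swapping Osei↔Watson (Osei→Lot B $49, Watson→Lot D $90) loses 199.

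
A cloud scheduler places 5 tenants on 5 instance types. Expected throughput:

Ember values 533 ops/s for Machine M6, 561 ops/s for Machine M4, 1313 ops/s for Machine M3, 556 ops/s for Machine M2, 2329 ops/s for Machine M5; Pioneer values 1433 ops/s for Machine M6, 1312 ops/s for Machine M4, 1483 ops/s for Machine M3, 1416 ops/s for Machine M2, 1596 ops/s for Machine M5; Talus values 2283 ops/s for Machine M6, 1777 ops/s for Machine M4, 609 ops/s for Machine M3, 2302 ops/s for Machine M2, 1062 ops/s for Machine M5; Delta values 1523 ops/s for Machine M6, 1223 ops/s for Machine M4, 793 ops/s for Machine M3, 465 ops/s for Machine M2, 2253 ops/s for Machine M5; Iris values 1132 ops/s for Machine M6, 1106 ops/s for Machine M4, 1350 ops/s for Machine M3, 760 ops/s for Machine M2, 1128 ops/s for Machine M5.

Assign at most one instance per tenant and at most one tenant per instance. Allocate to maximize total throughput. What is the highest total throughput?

Optimal: Ember→Machine M5 (2329 ops/s), Pioneer→Machine M4 (1312 ops/s), Talus→Machine M2 (2302 ops/s), Delta→Machine M6 (1523 ops/s), Iris→Machine M3 (1350 ops/s) — total 2329+1312+2302+1523+1350 = 8816 ops/s.
Row-greedy (each tenant in turn takes its best remaining instance) gives 8743 ops/s, worse by 73.
Next-best assignment: Ember→Machine M5, Pioneer→Machine M3, Talus→Machine M2, Delta→Machine M6, Iris→Machine M4 = 8743 ops/s.
Swapping Ember↔Talus (Ember→Machine M2 556 ops/s, Talus→Machine M5 1062 ops/s) loses 3013.

Max total: 8816 ops/s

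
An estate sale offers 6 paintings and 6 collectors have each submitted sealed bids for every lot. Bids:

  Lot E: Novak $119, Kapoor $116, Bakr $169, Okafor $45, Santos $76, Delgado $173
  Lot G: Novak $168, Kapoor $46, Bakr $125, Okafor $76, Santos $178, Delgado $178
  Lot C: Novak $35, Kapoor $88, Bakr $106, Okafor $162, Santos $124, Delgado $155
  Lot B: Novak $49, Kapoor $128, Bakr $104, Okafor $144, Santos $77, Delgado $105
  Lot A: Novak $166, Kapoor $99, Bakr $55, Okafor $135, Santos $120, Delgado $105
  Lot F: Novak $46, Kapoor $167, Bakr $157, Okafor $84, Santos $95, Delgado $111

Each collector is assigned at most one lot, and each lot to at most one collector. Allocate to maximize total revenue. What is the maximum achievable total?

Optimal: Novak→Lot A ($166), Kapoor→Lot F ($167), Bakr→Lot E ($169), Okafor→Lot B ($144), Santos→Lot G ($178), Delgado→Lot C ($155) — total 166+167+169+144+178+155 = $979.
Column-greedy (each lot in turn goes to its best remaining collector) gives $964, worse by 15.
Next-best assignment: Novak→Lot A, Kapoor→Lot B, Bakr→Lot F, Okafor→Lot C, Santos→Lot G, Delgado→Lot E = $964.
Checked against all permutations: $979 is optimal.

Max total: $979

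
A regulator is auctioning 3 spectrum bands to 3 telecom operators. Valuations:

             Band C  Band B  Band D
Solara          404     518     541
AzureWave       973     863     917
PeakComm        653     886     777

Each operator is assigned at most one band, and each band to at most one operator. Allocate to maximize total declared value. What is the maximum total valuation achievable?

Optimal: Solara→Band D ($541M), AzureWave→Band C ($973M), PeakComm→Band B ($886M) — total 541+973+886 = $2400M.
Next-best assignment: Solara→Band B, AzureWave→Band C, PeakComm→Band D = $2268M.

Maximum total: $2400M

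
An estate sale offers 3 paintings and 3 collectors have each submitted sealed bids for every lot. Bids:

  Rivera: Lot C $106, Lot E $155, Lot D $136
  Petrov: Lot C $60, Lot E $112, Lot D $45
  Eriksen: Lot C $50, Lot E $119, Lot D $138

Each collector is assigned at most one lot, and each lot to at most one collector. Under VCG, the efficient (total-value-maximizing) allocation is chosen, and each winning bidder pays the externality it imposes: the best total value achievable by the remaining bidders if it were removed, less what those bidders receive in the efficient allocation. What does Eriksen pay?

Efficient allocation: Rivera→Lot C ($106), Petrov→Lot E ($112), Eriksen→Lot D ($138); total welfare W = $356.
Eriksen receives Lot D at value $138, so the others get W − 138 = $218.
Without Eriksen: best allocation of the remaining 2 bidders over all 3 lots is Rivera→Lot D ($136), Petrov→Lot E ($112), total $248.
VCG payment = (others' best without Eriksen) − (others' welfare with Eriksen) = 248 − 218 = $30.

Eriksen pays $30.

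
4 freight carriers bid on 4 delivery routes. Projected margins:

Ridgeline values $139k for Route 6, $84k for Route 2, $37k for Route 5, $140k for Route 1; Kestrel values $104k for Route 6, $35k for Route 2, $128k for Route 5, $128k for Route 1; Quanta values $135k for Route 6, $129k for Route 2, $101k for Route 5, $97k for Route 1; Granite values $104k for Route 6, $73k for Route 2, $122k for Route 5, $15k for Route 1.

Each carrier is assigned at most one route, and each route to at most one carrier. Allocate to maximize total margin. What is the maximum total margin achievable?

Max total: $518k

Optimal: Ridgeline→Route 6 ($139k), Kestrel→Route 1 ($128k), Quanta→Route 2 ($129k), Granite→Route 5 ($122k) — total 139+128+129+122 = $518k.
Row-greedy (each carrier in turn takes its best remaining route) gives $476k, worse by 42.
Swapping Ridgeline↔Kestrel (Ridgeline→Route 1 $140k, Kestrel→Route 6 $104k) loses 23.
Every other assignment is strictly worse.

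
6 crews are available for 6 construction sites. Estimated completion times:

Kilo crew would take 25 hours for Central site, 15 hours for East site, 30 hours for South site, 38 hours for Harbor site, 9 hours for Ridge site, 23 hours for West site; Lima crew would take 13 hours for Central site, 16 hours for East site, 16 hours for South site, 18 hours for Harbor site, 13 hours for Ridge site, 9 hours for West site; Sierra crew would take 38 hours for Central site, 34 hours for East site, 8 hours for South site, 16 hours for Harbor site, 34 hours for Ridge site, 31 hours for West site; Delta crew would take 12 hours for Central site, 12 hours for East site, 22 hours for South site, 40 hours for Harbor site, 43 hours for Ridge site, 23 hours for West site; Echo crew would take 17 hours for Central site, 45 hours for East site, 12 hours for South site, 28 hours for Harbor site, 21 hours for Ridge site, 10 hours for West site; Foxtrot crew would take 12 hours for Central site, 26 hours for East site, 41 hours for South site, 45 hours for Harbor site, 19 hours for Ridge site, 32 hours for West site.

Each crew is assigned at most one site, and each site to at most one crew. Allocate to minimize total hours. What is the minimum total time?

Optimal: Kilo crew→Ridge site (9 hours), Lima crew→Harbor site (18 hours), Sierra crew→South site (8 hours), Delta crew→East site (12 hours), Echo crew→West site (10 hours), Foxtrot crew→Central site (12 hours) — total 9+18+8+12+10+12 = 69 hours.
Column-greedy (each site in turn goes to its cheapest remaining crew) gives 82 hours, worse by 13.
Next-best assignment: Kilo crew→Ridge site, Lima crew→West site, Sierra crew→Harbor site, Delta crew→East site, Echo crew→South site, Foxtrot crew→Central site = 70 hours.

Min total: 69 hours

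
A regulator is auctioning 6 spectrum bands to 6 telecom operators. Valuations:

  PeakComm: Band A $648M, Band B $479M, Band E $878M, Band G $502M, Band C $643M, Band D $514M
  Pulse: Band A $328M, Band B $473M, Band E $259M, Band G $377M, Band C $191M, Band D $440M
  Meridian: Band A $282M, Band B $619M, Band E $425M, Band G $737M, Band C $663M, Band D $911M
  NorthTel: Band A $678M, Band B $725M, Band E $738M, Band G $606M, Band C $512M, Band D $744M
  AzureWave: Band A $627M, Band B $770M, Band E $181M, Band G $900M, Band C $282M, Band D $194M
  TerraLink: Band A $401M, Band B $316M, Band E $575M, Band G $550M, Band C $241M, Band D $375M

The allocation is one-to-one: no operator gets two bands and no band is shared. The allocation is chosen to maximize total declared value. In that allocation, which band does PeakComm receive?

PeakComm receives Band C.

This is a one-to-one assignment (maximum-weight bipartite matching).
Optimal: PeakComm→Band C ($643M), Pulse→Band B ($473M), Meridian→Band D ($911M), NorthTel→Band A ($678M), AzureWave→Band G ($900M), TerraLink→Band E ($575M) — total 643+473+911+678+900+575 = $4180M.
Checked against all permutations: $4180M is optimal.
PeakComm's own top band is Band E ($878M), but forcing PeakComm→Band E and reassigning the rest optimally gives only $4081M — worse by 99.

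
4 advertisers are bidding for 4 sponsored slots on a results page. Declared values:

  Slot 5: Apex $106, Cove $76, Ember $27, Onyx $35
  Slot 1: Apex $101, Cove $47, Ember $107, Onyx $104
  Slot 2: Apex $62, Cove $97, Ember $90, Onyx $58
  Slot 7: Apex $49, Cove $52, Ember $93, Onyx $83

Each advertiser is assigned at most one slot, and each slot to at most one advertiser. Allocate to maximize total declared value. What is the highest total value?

Optimal: Apex→Slot 5 ($106), Cove→Slot 2 ($97), Ember→Slot 7 ($93), Onyx→Slot 1 ($104) — total 106+97+93+104 = $400.
Max-entry greedy (repeatedly take the single best remaining cell) gives $393, worse by 7.
Swapping Cove↔Ember (Cove→Slot 7 $52, Ember→Slot 2 $90) loses 48.
Checked against all permutations: $400 is optimal.

Maximum total: $400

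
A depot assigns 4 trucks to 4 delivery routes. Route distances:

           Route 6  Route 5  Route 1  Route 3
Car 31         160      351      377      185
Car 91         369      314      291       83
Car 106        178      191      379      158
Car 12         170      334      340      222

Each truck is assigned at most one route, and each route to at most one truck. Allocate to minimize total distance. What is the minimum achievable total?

Min total: 774 km

Optimal: Car 31→Route 6 (160 km), Car 91→Route 3 (83 km), Car 106→Route 5 (191 km), Car 12→Route 1 (340 km) — total 160+83+191+340 = 774 km.
Column-greedy (each route in turn goes to its cheapest remaining truck) gives 864 km, worse by 90.
Next-best assignment: Car 31→Route 1, Car 91→Route 3, Car 106→Route 5, Car 12→Route 6 = 821 km.
Every other assignment is strictly worse.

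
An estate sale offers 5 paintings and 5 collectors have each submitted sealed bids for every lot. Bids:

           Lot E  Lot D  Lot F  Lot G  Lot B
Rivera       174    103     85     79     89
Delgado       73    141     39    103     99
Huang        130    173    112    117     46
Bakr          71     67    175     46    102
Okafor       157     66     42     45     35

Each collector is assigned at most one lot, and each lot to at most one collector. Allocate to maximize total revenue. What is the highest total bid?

Max total: $697

This is a one-to-one assignment (maximum-weight bipartite matching).
Optimal: Rivera→Lot B ($89), Delgado→Lot G ($103), Huang→Lot D ($173), Bakr→Lot F ($175), Okafor→Lot E ($157) — total 89+103+173+175+157 = $697.
Max-entry greedy (repeatedly take the single best remaining cell) gives $660, worse by 37.
Next-best assignment: Rivera→Lot G, Delgado→Lot B, Huang→Lot D, Bakr→Lot F, Okafor→Lot E = $683.
Checked against all permutations: $697 is optimal.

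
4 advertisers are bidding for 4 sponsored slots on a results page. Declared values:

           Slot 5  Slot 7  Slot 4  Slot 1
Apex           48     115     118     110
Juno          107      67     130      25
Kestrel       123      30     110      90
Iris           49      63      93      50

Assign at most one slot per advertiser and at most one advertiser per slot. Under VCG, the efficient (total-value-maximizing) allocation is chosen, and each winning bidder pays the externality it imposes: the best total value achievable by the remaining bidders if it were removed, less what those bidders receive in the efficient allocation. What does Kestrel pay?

Kestrel pays $12.

Efficient allocation: Apex→Slot 1 ($110), Juno→Slot 4 ($130), Kestrel→Slot 5 ($123), Iris→Slot 7 ($63); total welfare W = $426.
Kestrel receives Slot 5 at value $123, so the others get W − 123 = $303.
Without Kestrel: best allocation of the remaining 3 bidders over all 4 slots is Apex→Slot 7 ($115), Juno→Slot 5 ($107), Iris→Slot 4 ($93), total $315.
VCG payment = (others' best without Kestrel) − (others' welfare with Kestrel) = 315 − 303 = $12.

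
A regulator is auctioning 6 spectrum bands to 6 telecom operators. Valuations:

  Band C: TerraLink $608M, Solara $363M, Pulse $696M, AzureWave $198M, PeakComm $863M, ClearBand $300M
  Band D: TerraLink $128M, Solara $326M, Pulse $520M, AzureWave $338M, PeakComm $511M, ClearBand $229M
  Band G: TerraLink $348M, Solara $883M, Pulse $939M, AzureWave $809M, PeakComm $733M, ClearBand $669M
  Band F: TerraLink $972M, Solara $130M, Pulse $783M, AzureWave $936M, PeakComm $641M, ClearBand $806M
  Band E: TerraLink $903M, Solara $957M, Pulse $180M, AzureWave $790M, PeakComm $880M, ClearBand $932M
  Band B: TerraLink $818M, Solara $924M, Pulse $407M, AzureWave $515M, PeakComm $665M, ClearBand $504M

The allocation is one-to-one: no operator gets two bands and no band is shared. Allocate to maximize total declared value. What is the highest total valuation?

Maximum total: $5020M

This is a one-to-one assignment (maximum-weight bipartite matching).
Optimal: TerraLink→Band F ($972M), Solara→Band B ($924M), Pulse→Band D ($520M), AzureWave→Band G ($809M), PeakComm→Band C ($863M), ClearBand→Band E ($932M) — total 972+924+520+809+863+932 = $5020M.
Max-entry greedy (repeatedly take the single best remaining cell) gives $4475M, worse by 545.
Checked against all permutations: $5020M is optimal.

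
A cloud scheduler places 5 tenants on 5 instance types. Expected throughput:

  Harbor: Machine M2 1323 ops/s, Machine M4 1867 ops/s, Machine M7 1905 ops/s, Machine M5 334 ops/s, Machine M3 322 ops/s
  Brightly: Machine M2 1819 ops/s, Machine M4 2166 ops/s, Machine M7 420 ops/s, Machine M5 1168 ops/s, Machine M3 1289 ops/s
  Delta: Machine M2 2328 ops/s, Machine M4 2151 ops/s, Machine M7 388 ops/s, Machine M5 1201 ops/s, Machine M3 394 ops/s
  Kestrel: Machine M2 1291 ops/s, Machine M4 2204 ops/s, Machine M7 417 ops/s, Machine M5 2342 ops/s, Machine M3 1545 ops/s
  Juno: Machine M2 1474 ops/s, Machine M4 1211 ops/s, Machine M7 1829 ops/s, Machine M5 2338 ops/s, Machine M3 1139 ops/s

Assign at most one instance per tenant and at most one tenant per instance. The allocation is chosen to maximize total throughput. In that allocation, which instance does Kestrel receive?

Optimal: Harbor→Machine M7 (1905 ops/s), Brightly→Machine M4 (2166 ops/s), Delta→Machine M2 (2328 ops/s), Kestrel→Machine M3 (1545 ops/s), Juno→Machine M5 (2338 ops/s) — total 1905+2166+2328+1545+2338 = 10282 ops/s.
Row-greedy (each tenant in turn takes its best remaining instance) gives 9880 ops/s, worse by 402.
Every other assignment is strictly worse.
Kestrel's own top instance is Machine M5 (2342 ops/s), but forcing Kestrel→Machine M5 and reassigning the rest optimally gives only 9880 ops/s — worse by 402.

Kestrel receives Machine M3.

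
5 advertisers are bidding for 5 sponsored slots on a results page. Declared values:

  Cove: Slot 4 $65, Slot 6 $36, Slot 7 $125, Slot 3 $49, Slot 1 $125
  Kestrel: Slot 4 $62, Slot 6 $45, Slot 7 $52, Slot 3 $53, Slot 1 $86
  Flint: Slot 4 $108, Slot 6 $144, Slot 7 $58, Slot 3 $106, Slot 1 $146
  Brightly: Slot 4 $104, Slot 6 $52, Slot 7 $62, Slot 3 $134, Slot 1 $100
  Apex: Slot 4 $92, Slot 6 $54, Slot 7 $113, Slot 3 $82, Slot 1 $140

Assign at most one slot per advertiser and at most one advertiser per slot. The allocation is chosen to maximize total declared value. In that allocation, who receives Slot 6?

Flint receives Slot 6.

This is a one-to-one assignment (maximum-weight bipartite matching).
Optimal: Cove→Slot 7 ($125), Kestrel→Slot 4 ($62), Flint→Slot 6 ($144), Brightly→Slot 3 ($134), Apex→Slot 1 ($140) — total 125+62+144+134+140 = $605.
Flint's own top slot is Slot 1 ($146), but forcing Flint→Slot 1 and reassigning the rest optimally gives only $542 — worse by 63.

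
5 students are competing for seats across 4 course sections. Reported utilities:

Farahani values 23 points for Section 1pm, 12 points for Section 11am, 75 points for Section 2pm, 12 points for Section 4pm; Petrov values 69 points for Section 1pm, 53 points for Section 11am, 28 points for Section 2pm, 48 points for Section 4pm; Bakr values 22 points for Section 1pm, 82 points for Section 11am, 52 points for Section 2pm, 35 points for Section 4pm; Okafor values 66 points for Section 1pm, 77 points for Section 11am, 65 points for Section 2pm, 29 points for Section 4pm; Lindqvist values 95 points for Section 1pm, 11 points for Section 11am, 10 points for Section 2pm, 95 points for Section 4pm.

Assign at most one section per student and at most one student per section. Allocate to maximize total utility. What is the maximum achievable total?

This is the linear assignment problem.
Optimal: Petrov→Section 1pm (69 points), Bakr→Section 11am (82 points), Farahani→Section 2pm (75 points), Lindqvist→Section 4pm (95 points) — total 69+82+75+95 = 321 points.
Column-greedy (each section in turn goes to its best remaining student) gives 300 points, worse by 21.
Every other assignment is strictly worse.

Maximum total: 321 points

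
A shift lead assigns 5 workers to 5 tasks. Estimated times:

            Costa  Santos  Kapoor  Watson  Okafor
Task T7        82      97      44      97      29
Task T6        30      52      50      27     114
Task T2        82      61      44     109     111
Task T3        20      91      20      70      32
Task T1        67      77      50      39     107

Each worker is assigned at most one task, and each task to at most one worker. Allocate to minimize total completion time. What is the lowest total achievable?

This is the linear assignment problem.
Optimal: Costa→Task T6 (30 min), Santos→Task T2 (61 min), Kapoor→Task T3 (20 min), Watson→Task T1 (39 min), Okafor→Task T7 (29 min) — total 30+61+20+39+29 = 179 min.
Min-entry greedy (repeatedly take the single cheapest remaining cell) gives 197 min, worse by 18.
Swapping Watson↔Okafor (Watson→Task T7 97 min, Okafor→Task T1 107 min) adds 136.

Min total: 179 min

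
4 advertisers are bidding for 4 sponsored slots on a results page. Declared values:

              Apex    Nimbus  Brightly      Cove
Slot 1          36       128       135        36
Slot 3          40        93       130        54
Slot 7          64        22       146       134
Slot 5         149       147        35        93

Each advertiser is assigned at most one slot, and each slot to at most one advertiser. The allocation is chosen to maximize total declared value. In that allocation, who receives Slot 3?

Optimal: Apex→Slot 5 ($149), Nimbus→Slot 1 ($128), Brightly→Slot 3 ($130), Cove→Slot 7 ($134) — total 149+128+130+134 = $541.
Column-greedy (each slot in turn goes to its best remaining advertiser) gives $511, worse by 30.
Next-best assignment: Apex→Slot 5, Nimbus→Slot 3, Brightly→Slot 1, Cove→Slot 7 = $511.
No other one-to-one assignment exceeds $541.
Brightly's own top slot is Slot 7 ($146), but forcing Brightly→Slot 7 and reassigning the rest optimally gives only $477 — worse by 64.

Brightly receives Slot 3.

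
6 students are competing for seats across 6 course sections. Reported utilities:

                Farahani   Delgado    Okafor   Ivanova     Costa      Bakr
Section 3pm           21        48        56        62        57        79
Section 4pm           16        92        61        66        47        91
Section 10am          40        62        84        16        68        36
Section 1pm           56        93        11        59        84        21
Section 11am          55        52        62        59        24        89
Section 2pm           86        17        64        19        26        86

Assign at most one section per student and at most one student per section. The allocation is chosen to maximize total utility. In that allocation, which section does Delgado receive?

Delgado receives Section 4pm.

Optimal: Farahani→Section 2pm (86 points), Delgado→Section 4pm (92 points), Okafor→Section 10am (84 points), Ivanova→Section 3pm (62 points), Costa→Section 1pm (84 points), Bakr→Section 11am (89 points) — total 86+92+84+62+84+89 = 497 points.
Column-greedy (each section in turn goes to its best remaining student) gives 484 points, worse by 13.
Next-best assignment: Farahani→Section 2pm, Delgado→Section 4pm, Okafor→Section 10am, Ivanova→Section 11am, Costa→Section 1pm, Bakr→Section 3pm = 484 points.
Swapping Okafor↔Delgado (Okafor→Section 4pm 61 points, Delgado→Section 10am 62 points) loses 53.
Checked against all permutations: 497 points is optimal.
Delgado's own top section is Section 1pm (93 points), but forcing Delgado→Section 1pm and reassigning the rest optimally gives only 475 points — worse by 22.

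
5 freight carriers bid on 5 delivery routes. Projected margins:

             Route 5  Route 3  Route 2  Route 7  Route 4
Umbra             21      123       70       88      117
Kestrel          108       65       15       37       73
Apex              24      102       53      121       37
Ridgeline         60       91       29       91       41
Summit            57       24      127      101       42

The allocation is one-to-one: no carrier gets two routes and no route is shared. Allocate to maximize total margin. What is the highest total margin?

Optimal: Umbra→Route 4 ($117k), Kestrel→Route 5 ($108k), Apex→Route 7 ($121k), Ridgeline→Route 3 ($91k), Summit→Route 2 ($127k) — total 117+108+121+91+127 = $564k.
Column-greedy (each route in turn goes to its best remaining carrier) gives $520k, worse by 44.
Next-best assignment: Umbra→Route 4, Kestrel→Route 5, Apex→Route 3, Ridgeline→Route 7, Summit→Route 2 = $545k.
No other one-to-one assignment exceeds $564k.

Max total: $564k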